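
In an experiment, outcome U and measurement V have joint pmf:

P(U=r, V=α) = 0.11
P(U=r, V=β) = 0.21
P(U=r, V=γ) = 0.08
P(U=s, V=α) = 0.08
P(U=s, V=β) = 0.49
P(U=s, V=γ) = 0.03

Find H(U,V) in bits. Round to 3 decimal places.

2.062 bits

H(U,V) = −Σ p(x,y)·log₂ p(x,y) over all 6 cells.
  cell (r,α): −0.11·log₂0.11 = 0.3503
  cell (r,β): −0.21·log₂0.21 = 0.4728
  cell (r,γ): −0.08·log₂0.08 = 0.2915
  cell (s,α): −0.08·log₂0.08 = 0.2915
  cell (s,β): −0.49·log₂0.49 = 0.5043
  cell (s,γ): −0.03·log₂0.03 = 0.1518
Sum = 2.062 bits.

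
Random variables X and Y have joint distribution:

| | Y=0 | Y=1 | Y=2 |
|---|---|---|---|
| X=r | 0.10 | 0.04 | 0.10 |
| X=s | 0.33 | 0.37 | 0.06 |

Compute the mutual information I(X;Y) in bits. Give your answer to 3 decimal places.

Marginals: p(X) = (0.2400, 0.7600), p(Y) = (0.4300, 0.4100, 0.1600).
I(X;Y) = H(X) + H(Y) − H(X,Y).
H(X) = 0.7950, H(Y) = 1.4740, H(X,Y) = 2.1522.
I(X;Y) = 0.7950 + 1.4740 − 2.1522 = 0.117 bits.

0.117 bits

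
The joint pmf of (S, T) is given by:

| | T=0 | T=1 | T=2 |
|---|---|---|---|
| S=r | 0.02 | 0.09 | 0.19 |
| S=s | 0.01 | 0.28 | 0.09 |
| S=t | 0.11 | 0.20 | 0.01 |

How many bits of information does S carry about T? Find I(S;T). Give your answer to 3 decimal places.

Marginals: p(S) = (0.3000, 0.3800, 0.3200), p(T) = (0.1400, 0.5700, 0.2900).
I(S;T) = H(S) + H(T) − H(S,T).
H(S) = 1.5776, H(T) = 1.3773, H(S,T) = 2.6552.
I(S;T) = 1.5776 + 1.3773 − 2.6552 = 0.300 bits.

0.300 bits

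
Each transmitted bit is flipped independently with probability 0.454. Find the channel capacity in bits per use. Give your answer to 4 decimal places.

Binary symmetric channel: C = 1 − h₂(ε) where h₂ is the binary entropy function.
h₂(0.454) = −0.454·log₂0.454 − 0.546·log₂0.546 = 0.9939.
C = 1 − 0.9939 = 0.0061 bits per channel use.

0.0061 bits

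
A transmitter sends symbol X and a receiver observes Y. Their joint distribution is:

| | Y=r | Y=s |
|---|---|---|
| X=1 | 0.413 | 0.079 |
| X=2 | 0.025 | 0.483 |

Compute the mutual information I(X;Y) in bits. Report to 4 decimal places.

0.5323 bits

Marginals: p(X) = (0.4920, 0.5080), p(Y) = (0.4380, 0.5620).
I(X;Y) = Σ p(x,y)·log₂[p(x,y)/(p(x)p(y))].
  (1,r): 0.413·log₂(1.9165) = 0.38759
  (1,s): 0.079·log₂(0.2857) = -0.14278
  (2,r): 0.025·log₂(0.1124) = -0.07885
  (2,s): 0.483·log₂(1.6918) = 0.36638
Sum = 0.5323 bits.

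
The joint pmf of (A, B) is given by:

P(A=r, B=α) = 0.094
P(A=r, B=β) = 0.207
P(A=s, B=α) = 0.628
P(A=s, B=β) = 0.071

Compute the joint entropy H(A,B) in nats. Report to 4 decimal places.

H(A,B) = −Σ p(x,y)·ln p(x,y) over all 4 cells.
  cell (r,α): −0.094·ln0.094 = 0.22226
  cell (r,β): −0.207·ln0.207 = 0.32603
  cell (s,α): −0.628·ln0.628 = 0.29216
  cell (s,β): −0.071·ln0.071 = 0.18780
Sum = 1.0282 nats.

1.0282 nats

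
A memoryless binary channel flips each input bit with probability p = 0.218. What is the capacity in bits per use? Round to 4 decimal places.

Binary symmetric channel: C = 1 − h₂(ε) where h₂ is the binary entropy function.
h₂(0.218) = −0.218·log₂0.218 − 0.782·log₂0.782 = 0.7565.
C = 1 − 0.7565 = 0.2435 bits per channel use.

0.2435 bits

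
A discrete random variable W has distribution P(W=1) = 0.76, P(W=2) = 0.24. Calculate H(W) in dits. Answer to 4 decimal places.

H(W) = −Σ p·log₁₀ p.
  −(0.76)·log₁₀(0.76) = 0.09058
  −(0.24)·log₁₀(0.24) = 0.14875
Sum: 0.09058 + 0.14875 = 0.2393 dits.

0.2393 dits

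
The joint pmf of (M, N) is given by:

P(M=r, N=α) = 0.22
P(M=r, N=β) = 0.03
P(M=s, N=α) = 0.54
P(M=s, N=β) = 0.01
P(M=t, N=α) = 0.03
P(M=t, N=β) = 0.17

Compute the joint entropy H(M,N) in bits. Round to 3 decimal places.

H(M,N) = −Σ p(x,y)·log₂ p(x,y) over all 6 cells.
  cell (r,α): −0.22·log₂0.22 = 0.4806
  cell (r,β): −0.03·log₂0.03 = 0.1518
  cell (s,α): −0.54·log₂0.54 = 0.4800
  cell (s,β): −0.01·log₂0.01 = 0.0664
  cell (t,α): −0.03·log₂0.03 = 0.1518
  cell (t,β): −0.17·log₂0.17 = 0.4346
Sum = 1.765 bits.

1.765 bits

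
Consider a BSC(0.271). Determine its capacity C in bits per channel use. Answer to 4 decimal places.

Binary symmetric channel: C = 1 − h₂(ε) where h₂ is the binary entropy function.
h₂(0.271) = −0.271·log₂0.271 − 0.729·log₂0.729 = 0.8429.
C = 1 − 0.8429 = 0.1571 bits per channel use.

0.1571 bits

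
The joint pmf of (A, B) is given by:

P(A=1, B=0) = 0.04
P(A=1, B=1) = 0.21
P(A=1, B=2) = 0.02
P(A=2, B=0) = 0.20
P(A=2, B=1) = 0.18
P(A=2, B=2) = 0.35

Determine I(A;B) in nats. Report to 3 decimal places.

0.128 nats

Marginals: p(A) = (0.2700, 0.7300), p(B) = (0.2400, 0.3900, 0.3700).
I(A;B) = H(A) + H(B) − H(A,B).
H(A) = 0.5833, H(B) = 1.0776, H(A,B) = 1.5327.
I(A;B) = 0.5833 + 1.0776 − 1.5327 = 0.128 nats.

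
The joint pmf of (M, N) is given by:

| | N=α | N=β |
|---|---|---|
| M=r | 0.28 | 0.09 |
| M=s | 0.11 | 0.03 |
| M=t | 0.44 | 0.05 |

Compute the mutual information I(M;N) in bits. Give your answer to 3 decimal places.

0.024 bits

Marginals: p(M) = (0.3700, 0.1400, 0.4900), p(N) = (0.8300, 0.1700).
I(M;N) = Σ p(x,y)·log₂[p(x,y)/(p(x)p(y))].
  (r,α): 0.28·log₂(0.9118) = -0.0373
  (r,β): 0.09·log₂(1.4308) = 0.0465
  (s,α): 0.11·log₂(0.9466) = -0.0087
  (s,β): 0.03·log₂(1.2605) = 0.0100
  (t,α): 0.44·log₂(1.0819) = 0.0500
  (t,β): 0.05·log₂(0.6002) = -0.0368
Sum = 0.024 bits.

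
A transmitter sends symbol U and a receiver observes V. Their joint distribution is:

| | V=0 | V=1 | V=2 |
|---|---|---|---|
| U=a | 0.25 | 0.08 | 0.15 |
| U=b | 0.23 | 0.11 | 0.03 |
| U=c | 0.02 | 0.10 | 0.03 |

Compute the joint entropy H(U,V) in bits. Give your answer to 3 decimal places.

H(U,V) = −Σ p(x,y)·log₂ p(x,y) over all 9 cells.
  cell (a,0): −0.25·log₂0.25 = 0.5000
  cell (a,1): −0.08·log₂0.08 = 0.2915
  cell (a,2): −0.15·log₂0.15 = 0.4105
  cell (b,0): −0.23·log₂0.23 = 0.4877
  cell (b,1): −0.11·log₂0.11 = 0.3503
  cell (b,2): −0.03·log₂0.03 = 0.1518
  cell (c,0): −0.02·log₂0.02 = 0.1129
  cell (c,1): −0.10·log₂0.10 = 0.3322
  cell (c,2): −0.03·log₂0.03 = 0.1518
Sum = 2.789 bits.

2.789 bits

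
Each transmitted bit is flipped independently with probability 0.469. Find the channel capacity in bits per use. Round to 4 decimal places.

Binary symmetric channel: C = 1 − h₂(ε) where h₂ is the binary entropy function.
h₂(0.469) = −0.469·log₂0.469 − 0.531·log₂0.531 = 0.9972.
C = 1 − 0.9972 = 0.0028 bits per channel use.

0.0028 bits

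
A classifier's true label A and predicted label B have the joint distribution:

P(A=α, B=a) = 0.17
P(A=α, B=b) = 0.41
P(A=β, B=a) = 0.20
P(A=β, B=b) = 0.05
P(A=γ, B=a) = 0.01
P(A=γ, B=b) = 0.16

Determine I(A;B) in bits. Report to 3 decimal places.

Marginals: p(A) = (0.5800, 0.2500, 0.1700), p(B) = (0.3800, 0.6200).
I(A;B) = H(A) + H(B) − H(A,B).
H(A) = 1.3904, H(B) = 0.9580, H(A,B) = 2.1319.
I(A;B) = 1.3904 + 0.9580 − 2.1319 = 0.217 bits.

0.217 bits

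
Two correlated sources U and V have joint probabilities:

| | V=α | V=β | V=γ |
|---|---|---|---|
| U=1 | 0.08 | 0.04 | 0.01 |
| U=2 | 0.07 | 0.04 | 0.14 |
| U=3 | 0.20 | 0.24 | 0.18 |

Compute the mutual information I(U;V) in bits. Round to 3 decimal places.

0.095 bits

Marginals: p(U) = (0.1300, 0.2500, 0.6200), p(V) = (0.3500, 0.3200, 0.3300).
I(U;V) = Σ p(x,y)·log₂[p(x,y)/(p(x)p(y))].
  (1,α): 0.08·log₂(1.7582) = 0.0651
  (1,β): 0.04·log₂(0.9615) = -0.0023
  (1,γ): 0.01·log₂(0.2331) = -0.0210
  (2,α): 0.07·log₂(0.8000) = -0.0225
  (2,β): 0.04·log₂(0.5000) = -0.0400
  (2,γ): 0.14·log₂(1.6970) = 0.1068
  (3,α): 0.20·log₂(0.9217) = -0.0235
  (3,β): 0.24·log₂(1.2097) = 0.0659
  (3,γ): 0.18·log₂(0.8798) = -0.0333
Sum = 0.095 bits.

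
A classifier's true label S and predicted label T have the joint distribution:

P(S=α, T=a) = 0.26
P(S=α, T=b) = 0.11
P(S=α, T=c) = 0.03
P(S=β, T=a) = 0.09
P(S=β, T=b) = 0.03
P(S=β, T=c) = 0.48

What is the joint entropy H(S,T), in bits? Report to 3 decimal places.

1.980 bits

H(S,T) = −Σ p(x,y)·log₂ p(x,y) over all 6 cells.
  cell (α,a): −0.26·log₂0.26 = 0.5053
  cell (α,b): −0.11·log₂0.11 = 0.3503
  cell (α,c): −0.03·log₂0.03 = 0.1518
  cell (β,a): −0.09·log₂0.09 = 0.3127
  cell (β,b): −0.03·log₂0.03 = 0.1518
  cell (β,c): −0.48·log₂0.48 = 0.5083
Sum = 1.980 bits.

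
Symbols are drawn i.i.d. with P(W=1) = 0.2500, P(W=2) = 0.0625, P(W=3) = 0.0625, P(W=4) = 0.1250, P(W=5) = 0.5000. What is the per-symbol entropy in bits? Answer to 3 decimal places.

1.875 bits

H(W) = −Σ p·log₂ p.
  −(0.2500)·log₂(0.2500) = 0.5000
  −(0.0625)·log₂(0.0625) = 0.2500
  −(0.0625)·log₂(0.0625) = 0.2500
  −(0.1250)·log₂(0.1250) = 0.3750
  −(0.5000)·log₂(0.5000) = 0.5000
Sum: 0.5000 + 0.2500 + 0.2500 + 0.3750 + 0.5000 = 1.875 bits.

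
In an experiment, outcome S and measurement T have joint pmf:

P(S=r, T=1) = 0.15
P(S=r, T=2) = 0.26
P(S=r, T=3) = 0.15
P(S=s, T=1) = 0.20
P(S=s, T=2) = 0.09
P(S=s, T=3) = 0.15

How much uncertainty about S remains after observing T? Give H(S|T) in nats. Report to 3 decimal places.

0.646 nats

Chain rule: H(S|T) = H(S,T) − H(T).
Marginals: p(S) = (0.5600, 0.4400), p(T) = (0.3500, 0.3500, 0.3000).
H(S,T) = 1.7425 nats; H(T) = 1.0961 nats.
H(S|T) = 1.7425 − 1.0961 = 0.646 nats.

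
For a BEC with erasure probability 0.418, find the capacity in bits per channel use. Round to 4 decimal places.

0.5820 bits

Binary erasure channel: capacity C = 1 − ε.
C = 1 − 0.418 = 0.5820 bits per channel use.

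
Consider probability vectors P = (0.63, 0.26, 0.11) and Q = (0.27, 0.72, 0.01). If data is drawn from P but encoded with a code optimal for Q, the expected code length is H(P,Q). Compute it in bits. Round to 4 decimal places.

2.0441 bits

H(P,Q) = −Σ p·log₂ q.
  −0.63·log₂(0.27) = 1.19005
  −0.26·log₂(0.72) = 0.12322
  −0.11·log₂(0.01) = 0.73082
H(P,Q) = 2.0441 bits.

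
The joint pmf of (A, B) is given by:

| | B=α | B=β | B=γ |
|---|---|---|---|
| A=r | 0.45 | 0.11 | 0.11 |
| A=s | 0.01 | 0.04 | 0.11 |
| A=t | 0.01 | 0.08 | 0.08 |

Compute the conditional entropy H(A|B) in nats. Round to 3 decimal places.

Chain rule: H(A|B) = H(A,B) − H(B).
Marginals: p(A) = (0.6700, 0.1600, 0.1700), p(B) = (0.4700, 0.2300, 0.3000).
H(A,B) = 1.7127 nats; H(B) = 1.0541 nats.
H(A|B) = 1.7127 − 1.0541 = 0.659 nats.

0.659 nats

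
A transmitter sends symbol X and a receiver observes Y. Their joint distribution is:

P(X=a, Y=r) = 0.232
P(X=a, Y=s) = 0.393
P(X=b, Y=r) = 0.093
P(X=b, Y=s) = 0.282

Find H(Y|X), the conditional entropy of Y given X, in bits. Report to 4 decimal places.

0.8978 bits

Marginals: p(X) = (0.6250, 0.3750), p(Y) = (0.3250, 0.6750).
H(Y|X) = Σ p(X) · H(Y|X=·).
  X=a: p=0.6250, H(Y|X=a) = 0.9516
  X=b: p=0.3750, H(Y|X=b) = 0.8081
Weighted sum = 0.8978 bits.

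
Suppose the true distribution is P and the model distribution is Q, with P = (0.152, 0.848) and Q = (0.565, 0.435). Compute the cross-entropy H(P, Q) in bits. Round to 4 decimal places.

H(P,Q) = −Σ p·log₂ q.
  −0.152·log₂(0.565) = 0.12520
  −0.848·log₂(0.435) = 1.01837
H(P,Q) = 1.1436 bits.

1.1436 bits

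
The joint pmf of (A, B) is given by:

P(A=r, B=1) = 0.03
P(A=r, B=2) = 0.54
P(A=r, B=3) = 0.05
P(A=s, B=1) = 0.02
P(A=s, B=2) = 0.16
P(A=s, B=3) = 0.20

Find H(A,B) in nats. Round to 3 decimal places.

H(A,B) = −Σ p(x,y)·ln p(x,y) over all 6 cells.
  cell (r,1): −0.03·ln0.03 = 0.1052
  cell (r,2): −0.54·ln0.54 = 0.3327
  cell (r,3): −0.05·ln0.05 = 0.1498
  cell (s,1): −0.02·ln0.02 = 0.0782
  cell (s,2): −0.16·ln0.16 = 0.2932
  cell (s,3): −0.20·ln0.20 = 0.3219
Sum = 1.281 nats.

1.281 nats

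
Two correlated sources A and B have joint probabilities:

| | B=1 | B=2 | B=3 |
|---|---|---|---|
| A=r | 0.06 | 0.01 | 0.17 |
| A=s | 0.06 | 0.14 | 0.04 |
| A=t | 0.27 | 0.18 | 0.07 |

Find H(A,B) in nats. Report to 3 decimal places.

1.937 nats

H(A,B) = −Σ p(x,y)·ln p(x,y) over all 9 cells.
  cell (r,1): −0.06·ln0.06 = 0.1688
  cell (r,2): −0.01·ln0.01 = 0.0461
  cell (r,3): −0.17·ln0.17 = 0.3012
  cell (s,1): −0.06·ln0.06 = 0.1688
  cell (s,2): −0.14·ln0.14 = 0.2753
  cell (s,3): −0.04·ln0.04 = 0.1288
  cell (t,1): −0.27·ln0.27 = 0.3535
  cell (t,2): −0.18·ln0.18 = 0.3087
  cell (t,3): −0.07·ln0.07 = 0.1861
Sum = 1.937 nats.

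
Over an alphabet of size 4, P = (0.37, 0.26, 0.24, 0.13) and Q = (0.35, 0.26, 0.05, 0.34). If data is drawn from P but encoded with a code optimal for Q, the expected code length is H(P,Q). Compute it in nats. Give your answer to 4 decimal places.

1.5979 nats

H(P,Q) = −Σ p·ln q.
  −0.37·ln(0.35) = 0.38843
  −0.26·ln(0.26) = 0.35024
  −0.24·ln(0.05) = 0.71898
  −0.13·ln(0.34) = 0.14025
H(P,Q) = 1.5979 nats.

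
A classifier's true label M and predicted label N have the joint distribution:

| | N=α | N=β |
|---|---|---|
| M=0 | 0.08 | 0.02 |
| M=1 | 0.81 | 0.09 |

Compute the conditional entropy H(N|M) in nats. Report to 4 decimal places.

0.3426 nats

Chain rule: H(N|M) = H(M,N) − H(M).
Marginals: p(M) = (0.1000, 0.9000), p(N) = (0.8900, 0.1100).
H(M,N) = 0.6677 nats; H(M) = 0.3251 nats.
H(N|M) = 0.6677 − 0.3251 = 0.3426 nats.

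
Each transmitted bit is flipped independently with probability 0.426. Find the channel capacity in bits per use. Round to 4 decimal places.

0.0159 bits

Binary symmetric channel: C = 1 − h₂(ε) where h₂ is the binary entropy function.
h₂(0.426) = −0.426·log₂0.426 − 0.574·log₂0.574 = 0.9841.
C = 1 − 0.9841 = 0.0159 bits per channel use.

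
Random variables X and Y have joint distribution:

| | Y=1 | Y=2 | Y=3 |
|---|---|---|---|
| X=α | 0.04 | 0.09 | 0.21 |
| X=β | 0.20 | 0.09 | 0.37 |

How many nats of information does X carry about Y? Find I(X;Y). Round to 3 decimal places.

0.028 nats

Marginals: p(X) = (0.3400, 0.6600), p(Y) = (0.2400, 0.1800, 0.5800).
I(X;Y) = Σ p(x,y)·ln[p(x,y)/(p(x)p(y))].
  (α,1): 0.04·ln(0.4902) = -0.0285
  (α,2): 0.09·ln(1.4706) = 0.0347
  (α,3): 0.21·ln(1.0649) = 0.0132
  (β,1): 0.20·ln(1.2626) = 0.0466
  (β,2): 0.09·ln(0.7576) = -0.0250
  (β,3): 0.37·ln(0.9666) = -0.0126
Sum = 0.028 nats.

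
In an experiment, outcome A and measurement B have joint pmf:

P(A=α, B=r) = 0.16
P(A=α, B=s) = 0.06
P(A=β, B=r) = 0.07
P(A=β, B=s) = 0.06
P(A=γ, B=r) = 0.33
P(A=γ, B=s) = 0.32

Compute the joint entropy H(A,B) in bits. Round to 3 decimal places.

2.232 bits

H(A,B) = −Σ p(x,y)·log₂ p(x,y) over all 6 cells.
  cell (α,r): −0.16·log₂0.16 = 0.4230
  cell (α,s): −0.06·log₂0.06 = 0.2435
  cell (β,r): −0.07·log₂0.07 = 0.2686
  cell (β,s): −0.06·log₂0.06 = 0.2435
  cell (γ,r): −0.33·log₂0.33 = 0.5278
  cell (γ,s): −0.32·log₂0.32 = 0.5260
Sum = 2.232 bits.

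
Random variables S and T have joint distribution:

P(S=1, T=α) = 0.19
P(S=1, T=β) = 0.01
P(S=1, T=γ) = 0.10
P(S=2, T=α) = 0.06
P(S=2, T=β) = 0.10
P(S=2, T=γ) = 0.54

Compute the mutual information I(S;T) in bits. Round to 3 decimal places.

0.234 bits

Marginals: p(S) = (0.3000, 0.7000), p(T) = (0.2500, 0.1100, 0.6400).
I(S;T) = Σ p(x,y)·log₂[p(x,y)/(p(x)p(y))].
  (1,α): 0.19·log₂(2.5333) = 0.2548
  (1,β): 0.01·log₂(0.3030) = -0.0172
  (1,γ): 0.10·log₂(0.5208) = -0.0941
  (2,α): 0.06·log₂(0.3429) = -0.0927
  (2,β): 0.10·log₂(1.2987) = 0.0377
  (2,γ): 0.54·log₂(1.2054) = 0.1455
Sum = 0.234 bits.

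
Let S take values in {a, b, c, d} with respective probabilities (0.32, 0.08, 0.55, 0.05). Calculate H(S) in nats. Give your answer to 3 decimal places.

1.045 nats

H(S) = −Σ p·ln p.
  −(0.32)·ln(0.32) = 0.3646
  −(0.08)·ln(0.08) = 0.2021
  −(0.55)·ln(0.55) = 0.3288
  −(0.05)·ln(0.05) = 0.1498
Sum: 0.3646 + 0.2021 + 0.3288 + 0.1498 = 1.045 nats.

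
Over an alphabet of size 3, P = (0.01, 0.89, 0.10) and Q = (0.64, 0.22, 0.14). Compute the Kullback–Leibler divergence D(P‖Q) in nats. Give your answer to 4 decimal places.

D(P‖Q) = Σ p·ln(p/q).
  0.01·ln(0.01/0.64) = -0.04159
  0.89·ln(0.89/0.22) = 1.24386
  0.10·ln(0.10/0.14) = -0.03365
D(P‖Q) = 1.1686 nats.

1.1686 nats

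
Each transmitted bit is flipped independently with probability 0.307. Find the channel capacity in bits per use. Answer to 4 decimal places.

0.1103 bits

Binary symmetric channel: C = 1 − h₂(ε) where h₂ is the binary entropy function.
h₂(0.307) = −0.307·log₂0.307 − 0.693·log₂0.693 = 0.8897.
C = 1 − 0.8897 = 0.1103 bits per channel use.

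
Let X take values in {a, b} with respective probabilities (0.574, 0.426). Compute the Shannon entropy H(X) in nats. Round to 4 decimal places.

0.6822 nats

H(X) = −Σ p·ln p.
  −(0.574)·ln(0.574) = 0.31864
  −(0.426)·ln(0.426) = 0.36351
Sum: 0.31864 + 0.36351 = 0.6822 nats.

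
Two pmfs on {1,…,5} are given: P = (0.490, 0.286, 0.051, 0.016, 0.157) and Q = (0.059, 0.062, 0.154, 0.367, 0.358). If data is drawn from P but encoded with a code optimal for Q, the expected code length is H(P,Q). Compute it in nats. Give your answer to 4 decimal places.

H(P,Q) = −Σ p·ln q.
  −0.490·ln(0.059) = 1.38681
  −0.286·ln(0.062) = 0.79526
  −0.051·ln(0.154) = 0.09541
  −0.016·ln(0.367) = 0.01604
  −0.157·ln(0.358) = 0.16127
H(P,Q) = 2.4548 nats.

2.4548 nats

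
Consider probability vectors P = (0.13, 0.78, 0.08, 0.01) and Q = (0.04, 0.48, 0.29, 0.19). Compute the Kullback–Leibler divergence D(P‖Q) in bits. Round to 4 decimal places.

0.5763 bits

D(P‖Q) = Σ p·log₂(p/q).
  0.13·log₂(0.13/0.04) = 0.22106
  0.78·log₂(0.78/0.48) = 0.54634
  0.08·log₂(0.08/0.29) = -0.14864
  0.01·log₂(0.01/0.19) = -0.04248
D(P‖Q) = 0.5763 bits.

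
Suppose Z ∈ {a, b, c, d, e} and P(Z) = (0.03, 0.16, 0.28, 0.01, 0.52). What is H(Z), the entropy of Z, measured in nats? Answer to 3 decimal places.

1.141 nats

H(Z) = −Σ p·ln p.
  −(0.03)·ln(0.03) = 0.1052
  −(0.16)·ln(0.16) = 0.2932
  −(0.28)·ln(0.28) = 0.3564
  −(0.01)·ln(0.01) = 0.0461
  −(0.52)·ln(0.52) = 0.3400
Sum: 0.1052 + 0.2932 + 0.3564 + 0.0461 + 0.3400 = 1.141 nats.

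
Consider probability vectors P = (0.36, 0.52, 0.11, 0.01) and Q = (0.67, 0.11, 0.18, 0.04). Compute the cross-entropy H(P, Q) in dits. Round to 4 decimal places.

0.6570 dits

H(P,Q) = −Σ p·log₁₀ q.
  −0.36·log₁₀(0.67) = 0.06261
  −0.52·log₁₀(0.11) = 0.49848
  −0.11·log₁₀(0.18) = 0.08192
  −0.01·log₁₀(0.04) = 0.01398
H(P,Q) = 0.6570 dits.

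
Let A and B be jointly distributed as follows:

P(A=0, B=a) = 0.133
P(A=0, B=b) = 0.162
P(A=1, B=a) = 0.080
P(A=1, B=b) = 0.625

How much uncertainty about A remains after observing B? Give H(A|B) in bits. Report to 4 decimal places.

0.7806 bits

Chain rule: H(A|B) = H(A,B) − H(B).
Marginals: p(A) = (0.2950, 0.7050), p(B) = (0.2130, 0.7870).
H(A,B) = 1.5278 bits; H(B) = 0.7472 bits.
H(A|B) = 1.5278 − 0.7472 = 0.7806 bits.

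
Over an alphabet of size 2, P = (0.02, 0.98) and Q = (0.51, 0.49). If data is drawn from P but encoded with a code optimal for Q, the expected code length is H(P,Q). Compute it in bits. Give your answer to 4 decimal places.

1.0280 bits

H(P,Q) = −Σ p·log₂ q.
  −0.02·log₂(0.51) = 0.01943
  −0.98·log₂(0.49) = 1.00856
H(P,Q) = 1.0280 bits.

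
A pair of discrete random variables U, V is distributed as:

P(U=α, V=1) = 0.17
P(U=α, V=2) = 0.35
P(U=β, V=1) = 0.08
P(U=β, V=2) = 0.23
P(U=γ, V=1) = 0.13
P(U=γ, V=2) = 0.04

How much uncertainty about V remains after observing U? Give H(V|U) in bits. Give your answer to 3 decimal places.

Marginals: p(U) = (0.5200, 0.3100, 0.1700), p(V) = (0.3800, 0.6200).
H(V|U) = Σ p(U) · H(V|U=·).
  U=α: p=0.5200, H(V|U=α) = 0.9118
  U=β: p=0.3100, H(V|U=β) = 0.8238
  U=γ: p=0.1700, H(V|U=γ) = 0.7871
Weighted sum = 0.863 bits.

0.863 bits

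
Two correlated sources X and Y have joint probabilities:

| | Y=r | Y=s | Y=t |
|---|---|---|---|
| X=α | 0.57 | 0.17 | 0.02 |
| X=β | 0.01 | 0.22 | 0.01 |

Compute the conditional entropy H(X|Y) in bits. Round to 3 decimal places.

0.486 bits

Chain rule: H(X|Y) = H(X,Y) − H(Y).
Marginals: p(X) = (0.7600, 0.2400), p(Y) = (0.5800, 0.3900, 0.0300).
H(X,Y) = 1.6232 bits; H(Y) = 1.1374 bits.
H(X|Y) = 1.6232 − 1.1374 = 0.486 bits.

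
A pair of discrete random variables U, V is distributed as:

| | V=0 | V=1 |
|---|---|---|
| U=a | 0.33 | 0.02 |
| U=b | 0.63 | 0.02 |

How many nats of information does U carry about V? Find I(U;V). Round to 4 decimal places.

Marginals: p(U) = (0.3500, 0.6500), p(V) = (0.9600, 0.0400).
I(U;V) = Σ p(x,y)·ln[p(x,y)/(p(x)p(y))].
  (a,0): 0.33·ln(0.9821) = -0.00595
  (a,1): 0.02·ln(1.4286) = 0.00713
  (b,0): 0.63·ln(1.0096) = 0.00603
  (b,1): 0.02·ln(0.7692) = -0.00525
Sum = 0.0020 nats.

0.0020 nats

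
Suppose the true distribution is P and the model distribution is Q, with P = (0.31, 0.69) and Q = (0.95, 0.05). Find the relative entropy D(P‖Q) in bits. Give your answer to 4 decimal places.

2.1119 bits

D(P‖Q) = Σ p·log₂(p/q).
  0.31·log₂(0.31/0.95) = -0.50085
  0.69·log₂(0.69/0.05) = 2.61275
D(P‖Q) = 2.1119 bits.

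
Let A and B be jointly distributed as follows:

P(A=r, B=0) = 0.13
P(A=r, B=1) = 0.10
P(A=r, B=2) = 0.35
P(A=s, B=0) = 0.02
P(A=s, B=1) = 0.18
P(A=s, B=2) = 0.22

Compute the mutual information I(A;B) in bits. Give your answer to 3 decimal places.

0.085 bits

Marginals: p(A) = (0.5800, 0.4200), p(B) = (0.1500, 0.2800, 0.5700).
I(A;B) = H(A) + H(B) − H(A,B).
H(A) = 0.9815, H(B) = 1.3870, H(A,B) = 2.2837.
I(A;B) = 0.9815 + 1.3870 − 2.2837 = 0.085 bits.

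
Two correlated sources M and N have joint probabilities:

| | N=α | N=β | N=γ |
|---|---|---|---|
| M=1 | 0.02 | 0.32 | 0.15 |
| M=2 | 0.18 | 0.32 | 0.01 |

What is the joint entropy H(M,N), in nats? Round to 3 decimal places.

H(M,N) = −Σ p(x,y)·ln p(x,y) over all 6 cells.
  cell (1,α): −0.02·ln0.02 = 0.0782
  cell (1,β): −0.32·ln0.32 = 0.3646
  cell (1,γ): −0.15·ln0.15 = 0.2846
  cell (2,α): −0.18·ln0.18 = 0.3087
  cell (2,β): −0.32·ln0.32 = 0.3646
  cell (2,γ): −0.01·ln0.01 = 0.0461
Sum = 1.447 nats.

1.447 nats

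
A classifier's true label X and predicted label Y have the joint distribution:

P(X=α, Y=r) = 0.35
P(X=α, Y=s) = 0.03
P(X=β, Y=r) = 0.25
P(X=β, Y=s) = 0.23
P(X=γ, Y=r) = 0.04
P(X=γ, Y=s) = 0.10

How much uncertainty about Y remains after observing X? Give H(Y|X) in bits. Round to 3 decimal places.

0.752 bits

Marginals: p(X) = (0.3800, 0.4800, 0.1400), p(Y) = (0.6400, 0.3600).
H(Y|X) = Σ p(X) · H(Y|X=·).
  X=α: p=0.3800, H(Y|X=α) = 0.3985
  X=β: p=0.4800, H(Y|X=β) = 0.9987
  X=γ: p=0.1400, H(Y|X=γ) = 0.8631
Weighted sum = 0.752 bits.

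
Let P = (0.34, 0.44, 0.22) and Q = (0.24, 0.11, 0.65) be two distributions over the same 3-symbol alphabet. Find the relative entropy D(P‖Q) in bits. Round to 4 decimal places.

0.7070 bits

D(P‖Q) = Σ p·log₂(p/q).
  0.34·log₂(0.34/0.24) = 0.17085
  0.44·log₂(0.44/0.11) = 0.88000
  0.22·log₂(0.22/0.65) = -0.34385
D(P‖Q) = 0.7070 bits.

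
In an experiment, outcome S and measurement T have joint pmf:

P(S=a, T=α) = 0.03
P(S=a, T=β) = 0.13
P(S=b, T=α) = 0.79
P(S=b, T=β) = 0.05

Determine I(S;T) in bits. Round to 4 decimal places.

0.2952 bits

Marginals: p(S) = (0.1600, 0.8400), p(T) = (0.8200, 0.1800).
I(S;T) = H(S) + H(T) − H(S,T).
H(S) = 0.6343, H(T) = 0.6801, H(S,T) = 1.0192.
I(S;T) = 0.6343 + 0.6801 − 1.0192 = 0.2952 bits.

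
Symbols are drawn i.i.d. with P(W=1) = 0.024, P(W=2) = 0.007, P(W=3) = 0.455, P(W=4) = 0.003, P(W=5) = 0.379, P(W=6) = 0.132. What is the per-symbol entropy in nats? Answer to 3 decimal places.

1.135 nats

H(W) = −Σ p·ln p.
  −(0.024)·ln(0.024) = 0.0895
  −(0.007)·ln(0.007) = 0.0347
  −(0.455)·ln(0.455) = 0.3583
  −(0.003)·ln(0.003) = 0.0174
  −(0.379)·ln(0.379) = 0.3677
  −(0.132)·ln(0.132) = 0.2673
Sum: 0.0895 + 0.0347 + 0.3583 + 0.0174 + 0.3677 + 0.2673 = 1.135 nats.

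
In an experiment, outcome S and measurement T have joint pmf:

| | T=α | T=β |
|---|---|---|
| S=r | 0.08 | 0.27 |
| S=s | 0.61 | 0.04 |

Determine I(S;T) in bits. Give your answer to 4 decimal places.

Marginals: p(S) = (0.3500, 0.6500), p(T) = (0.6900, 0.3100).
I(S;T) = Σ p(x,y)·log₂[p(x,y)/(p(x)p(y))].
  (r,α): 0.08·log₂(0.3313) = -0.12752
  (r,β): 0.27·log₂(2.4885) = 0.35512
  (s,α): 0.61·log₂(1.3601) = 0.27066
  (s,β): 0.04·log₂(0.1985) = -0.09331
Sum = 0.4050 bits.

0.4050 bits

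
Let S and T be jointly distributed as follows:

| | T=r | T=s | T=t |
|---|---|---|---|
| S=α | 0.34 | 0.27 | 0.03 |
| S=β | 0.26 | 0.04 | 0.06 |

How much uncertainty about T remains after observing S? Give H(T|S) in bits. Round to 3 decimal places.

1.183 bits

Marginals: p(S) = (0.6400, 0.3600), p(T) = (0.6000, 0.3100, 0.0900).
H(T|S) = Σ p(S) · H(T|S=·).
  S=α: p=0.6400, H(T|S=α) = 1.2170
  S=β: p=0.3600, H(T|S=β) = 1.1221
Weighted sum = 1.183 bits.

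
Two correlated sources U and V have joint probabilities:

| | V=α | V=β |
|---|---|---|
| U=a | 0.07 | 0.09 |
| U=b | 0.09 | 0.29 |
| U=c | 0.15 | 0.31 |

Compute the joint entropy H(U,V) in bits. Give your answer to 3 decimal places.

2.346 bits

H(U,V) = −Σ p(x,y)·log₂ p(x,y) over all 6 cells.
  cell (a,α): −0.07·log₂0.07 = 0.2686
  cell (a,β): −0.09·log₂0.09 = 0.3127
  cell (b,α): −0.09·log₂0.09 = 0.3127
  cell (b,β): −0.29·log₂0.29 = 0.5179
  cell (c,α): −0.15·log₂0.15 = 0.4105
  cell (c,β): −0.31·log₂0.31 = 0.5238
Sum = 2.346 bits.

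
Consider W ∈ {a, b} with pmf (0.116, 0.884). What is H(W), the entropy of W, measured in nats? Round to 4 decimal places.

H(W) = −Σ p·ln p.
  −(0.116)·ln(0.116) = 0.24988
  −(0.884)·ln(0.884) = 0.10900
Sum: 0.24988 + 0.10900 = 0.3589 nats.

0.3589 nats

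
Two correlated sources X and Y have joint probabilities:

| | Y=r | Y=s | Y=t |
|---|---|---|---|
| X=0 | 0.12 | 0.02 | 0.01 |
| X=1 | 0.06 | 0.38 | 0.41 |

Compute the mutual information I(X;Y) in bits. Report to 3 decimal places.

Marginals: p(X) = (0.1500, 0.8500), p(Y) = (0.1800, 0.4000, 0.4200).
I(X;Y) = H(X) + H(Y) − H(X,Y).
H(X) = 0.6098, H(Y) = 1.4997, H(X,Y) = 1.8478.
I(X;Y) = 0.6098 + 1.4997 − 1.8478 = 0.262 bits.

0.262 bits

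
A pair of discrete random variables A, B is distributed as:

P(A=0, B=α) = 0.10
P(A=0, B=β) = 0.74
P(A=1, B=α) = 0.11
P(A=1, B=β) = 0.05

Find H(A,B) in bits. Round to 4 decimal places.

1.2200 bits

H(A,B) = −Σ p(x,y)·log₂ p(x,y) over all 4 cells.
  cell (0,α): −0.10·log₂0.10 = 0.33219
  cell (0,β): −0.74·log₂0.74 = 0.32146
  cell (1,α): −0.11·log₂0.11 = 0.35029
  cell (1,β): −0.05·log₂0.05 = 0.21610
Sum = 1.2200 bits.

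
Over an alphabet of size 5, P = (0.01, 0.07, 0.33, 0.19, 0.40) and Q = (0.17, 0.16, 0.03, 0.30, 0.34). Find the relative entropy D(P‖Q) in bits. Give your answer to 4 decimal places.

D(P‖Q) = Σ p·log₂(p/q).
  0.01·log₂(0.01/0.17) = -0.04087
  0.07·log₂(0.07/0.16) = -0.08349
  0.33·log₂(0.33/0.03) = 1.14161
  0.19·log₂(0.19/0.30) = -0.12520
  0.40·log₂(0.40/0.34) = 0.09379
D(P‖Q) = 0.9858 bits.

0.9858 bits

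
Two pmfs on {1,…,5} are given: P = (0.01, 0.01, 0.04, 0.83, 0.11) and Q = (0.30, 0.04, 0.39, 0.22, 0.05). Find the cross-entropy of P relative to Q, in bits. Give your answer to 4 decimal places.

H(P,Q) = −Σ p·log₂ q.
  −0.01·log₂(0.30) = 0.01737
  −0.01·log₂(0.04) = 0.04644
  −0.04·log₂(0.39) = 0.05434
  −0.83·log₂(0.22) = 1.81307
  −0.11·log₂(0.05) = 0.47541
H(P,Q) = 2.4066 bits.

2.4066 bits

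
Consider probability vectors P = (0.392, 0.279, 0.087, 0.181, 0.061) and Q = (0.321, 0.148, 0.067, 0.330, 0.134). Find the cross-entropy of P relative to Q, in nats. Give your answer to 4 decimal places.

H(P,Q) = −Σ p·ln q.
  −0.392·ln(0.321) = 0.44544
  −0.279·ln(0.148) = 0.53304
  −0.087·ln(0.067) = 0.23517
  −0.181·ln(0.330) = 0.20067
  −0.061·ln(0.134) = 0.12260
H(P,Q) = 1.5369 nats.

1.5369 nats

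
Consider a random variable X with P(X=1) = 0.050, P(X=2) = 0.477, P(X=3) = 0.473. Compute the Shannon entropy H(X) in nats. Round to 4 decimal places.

0.8570 nats

H(X) = −Σ p·ln p.
  −(0.050)·ln(0.050) = 0.14979
  −(0.477)·ln(0.477) = 0.35309
  −(0.473)·ln(0.473) = 0.35412
Sum: 0.14979 + 0.35309 + 0.35412 = 0.8570 nats.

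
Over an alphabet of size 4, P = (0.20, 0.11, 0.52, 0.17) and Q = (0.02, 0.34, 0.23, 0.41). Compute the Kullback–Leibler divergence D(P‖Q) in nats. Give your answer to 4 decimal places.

D(P‖Q) = Σ p·ln(p/q).
  0.20·ln(0.20/0.02) = 0.46052
  0.11·ln(0.11/0.34) = -0.12413
  0.52·ln(0.52/0.23) = 0.42419
  0.17·ln(0.17/0.41) = -0.14966
D(P‖Q) = 0.6109 nats.

0.6109 nats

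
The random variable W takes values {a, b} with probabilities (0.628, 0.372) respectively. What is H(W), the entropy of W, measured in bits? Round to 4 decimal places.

H(W) = −Σ p·log₂ p.
  −(0.628)·log₂(0.628) = 0.42149
  −(0.372)·log₂(0.372) = 0.53070
Sum: 0.42149 + 0.53070 = 0.9522 bits.

0.9522 bits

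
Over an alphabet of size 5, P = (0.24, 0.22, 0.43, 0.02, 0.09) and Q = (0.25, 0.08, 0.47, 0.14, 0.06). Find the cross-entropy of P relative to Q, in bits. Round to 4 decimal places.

2.1721 bits

H(P,Q) = −Σ p·log₂ q.
  −0.24·log₂(0.25) = 0.48000
  −0.22·log₂(0.08) = 0.80165
  −0.43·log₂(0.47) = 0.46838
  −0.02·log₂(0.14) = 0.05673
  −0.09·log₂(0.06) = 0.36530
H(P,Q) = 2.1721 bits.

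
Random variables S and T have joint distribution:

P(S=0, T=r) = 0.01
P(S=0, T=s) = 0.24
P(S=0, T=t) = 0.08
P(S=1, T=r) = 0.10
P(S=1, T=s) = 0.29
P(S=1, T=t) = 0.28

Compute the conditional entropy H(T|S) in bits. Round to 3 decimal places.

Marginals: p(S) = (0.3300, 0.6700), p(T) = (0.1100, 0.5300, 0.3600).
H(T|S) = Σ p(S) · H(T|S=·).
  S=0: p=0.3300, H(T|S=0) = 0.9826
  S=1: p=0.6700, H(T|S=1) = 1.4585
Weighted sum = 1.301 bits.

1.301 bits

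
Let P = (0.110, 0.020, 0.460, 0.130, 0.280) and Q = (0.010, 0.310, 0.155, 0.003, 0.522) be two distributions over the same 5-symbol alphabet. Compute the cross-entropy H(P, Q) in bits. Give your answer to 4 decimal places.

3.3540 bits

H(P,Q) = −Σ p·log₂ q.
  −0.110·log₂(0.010) = 0.73082
  −0.020·log₂(0.310) = 0.03379
  −0.460·log₂(0.155) = 1.23724
  −0.130·log₂(0.003) = 1.08951
  −0.280·log₂(0.522) = 0.26261
H(P,Q) = 3.3540 bits.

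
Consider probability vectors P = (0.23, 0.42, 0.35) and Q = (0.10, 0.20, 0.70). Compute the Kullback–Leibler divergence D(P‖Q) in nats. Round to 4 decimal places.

D(P‖Q) = Σ p·ln(p/q).
  0.23·ln(0.23/0.10) = 0.19157
  0.42·ln(0.42/0.20) = 0.31161
  0.35·ln(0.35/0.70) = -0.24260
D(P‖Q) = 0.2606 nats.

0.2606 nats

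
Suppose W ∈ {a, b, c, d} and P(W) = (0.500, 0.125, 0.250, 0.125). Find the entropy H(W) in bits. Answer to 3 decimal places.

H(W) = −Σ p·log₂ p.
  −(0.500)·log₂(0.500) = 0.5000
  −(0.125)·log₂(0.125) = 0.3750
  −(0.250)·log₂(0.250) = 0.5000
  −(0.125)·log₂(0.125) = 0.3750
Sum: 0.5000 + 0.3750 + 0.5000 + 0.3750 = 1.750 bits.

1.750 bits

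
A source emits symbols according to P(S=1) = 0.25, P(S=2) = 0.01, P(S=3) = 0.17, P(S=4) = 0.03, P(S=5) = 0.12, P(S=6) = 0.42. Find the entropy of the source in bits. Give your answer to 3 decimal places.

2.046 bits

H(S) = −Σ p·log₂ p.
  −(0.25)·log₂(0.25) = 0.5000
  −(0.01)·log₂(0.01) = 0.0664
  −(0.17)·log₂(0.17) = 0.4346
  −(0.03)·log₂(0.03) = 0.1518
  −(0.12)·log₂(0.12) = 0.3671
  −(0.42)·log₂(0.42) = 0.5256
Sum: 0.5000 + 0.0664 + 0.4346 + 0.1518 + 0.3671 + 0.5256 = 2.046 bits.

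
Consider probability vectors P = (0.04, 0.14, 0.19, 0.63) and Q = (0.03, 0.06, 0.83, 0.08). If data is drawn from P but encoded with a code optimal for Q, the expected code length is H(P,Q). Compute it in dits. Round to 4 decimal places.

H(P,Q) = −Σ p·log₁₀ q.
  −0.04·log₁₀(0.03) = 0.06092
  −0.14·log₁₀(0.06) = 0.17106
  −0.19·log₁₀(0.83) = 0.01538
  −0.63·log₁₀(0.08) = 0.69105
H(P,Q) = 0.9384 dits.

0.9384 dits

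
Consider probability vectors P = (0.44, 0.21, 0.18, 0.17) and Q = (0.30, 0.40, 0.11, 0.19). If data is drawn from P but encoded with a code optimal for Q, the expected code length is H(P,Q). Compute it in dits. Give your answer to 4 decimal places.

H(P,Q) = −Σ p·log₁₀ q.
  −0.44·log₁₀(0.30) = 0.23007
  −0.21·log₁₀(0.40) = 0.08357
  −0.18·log₁₀(0.11) = 0.17255
  −0.17·log₁₀(0.19) = 0.12261
H(P,Q) = 0.6088 dits.

0.6088 dits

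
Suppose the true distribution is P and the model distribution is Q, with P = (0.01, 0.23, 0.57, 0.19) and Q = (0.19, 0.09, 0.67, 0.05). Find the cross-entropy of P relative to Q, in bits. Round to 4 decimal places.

1.9735 bits

H(P,Q) = −Σ p·log₂ q.
  −0.01·log₂(0.19) = 0.02396
  −0.23·log₂(0.09) = 0.79900
  −0.57·log₂(0.67) = 0.32933
  −0.19·log₂(0.05) = 0.82117
H(P,Q) = 1.9735 bits.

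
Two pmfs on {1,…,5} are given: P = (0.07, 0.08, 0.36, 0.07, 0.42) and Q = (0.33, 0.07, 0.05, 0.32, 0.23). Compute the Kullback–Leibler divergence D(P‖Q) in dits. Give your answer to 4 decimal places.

D(P‖Q) = Σ p·log₁₀(p/q).
  0.07·log₁₀(0.07/0.33) = -0.04714
  0.08·log₁₀(0.08/0.07) = 0.00464
  0.36·log₁₀(0.36/0.05) = 0.30864
  0.07·log₁₀(0.07/0.32) = -0.04620
  0.42·log₁₀(0.42/0.23) = 0.10984
D(P‖Q) = 0.3298 dits.

0.3298 dits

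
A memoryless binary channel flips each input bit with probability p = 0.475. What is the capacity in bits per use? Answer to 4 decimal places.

0.0018 bits

Binary symmetric channel: C = 1 − h₂(ε) where h₂ is the binary entropy function.
h₂(0.475) = −0.475·log₂0.475 − 0.525·log₂0.525 = 0.9982.
C = 1 − 0.9982 = 0.0018 bits per channel use.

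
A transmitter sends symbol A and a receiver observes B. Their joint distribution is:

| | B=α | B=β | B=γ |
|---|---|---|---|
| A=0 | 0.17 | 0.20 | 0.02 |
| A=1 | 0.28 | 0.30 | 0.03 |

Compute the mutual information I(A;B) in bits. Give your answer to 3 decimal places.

0.000 bits

Marginals: p(A) = (0.3900, 0.6100), p(B) = (0.4500, 0.5000, 0.0500).
I(A;B) = Σ p(x,y)·log₂[p(x,y)/(p(x)p(y))].
  (0,α): 0.17·log₂(0.9687) = -0.0078
  (0,β): 0.20·log₂(1.0256) = 0.0073
  (0,γ): 0.02·log₂(1.0256) = 0.0007
  (1,α): 0.28·log₂(1.0200) = 0.0080
  (1,β): 0.30·log₂(0.9836) = -0.0072
  (1,γ): 0.03·log₂(0.9836) = -0.0007
Sum = 0.000 bits.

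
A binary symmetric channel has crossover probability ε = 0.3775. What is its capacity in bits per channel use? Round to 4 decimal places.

0.0437 bits

Binary symmetric channel: C = 1 − h₂(ε) where h₂ is the binary entropy function.
h₂(0.3775) = −0.3775·log₂0.3775 − 0.6225·log₂0.6225 = 0.9563.
C = 1 − 0.9563 = 0.0437 bits per channel use.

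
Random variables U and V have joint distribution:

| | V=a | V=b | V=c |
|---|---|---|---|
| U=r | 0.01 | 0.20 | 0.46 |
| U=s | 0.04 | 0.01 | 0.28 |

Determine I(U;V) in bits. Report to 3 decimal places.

Marginals: p(U) = (0.6700, 0.3300), p(V) = (0.0500, 0.2100, 0.7400).
I(U;V) = Σ p(x,y)·log₂[p(x,y)/(p(x)p(y))].
  (r,a): 0.01·log₂(0.2985) = -0.0174
  (r,b): 0.20·log₂(1.4215) = 0.1015
  (r,c): 0.46·log₂(0.9278) = -0.0497
  (s,a): 0.04·log₂(2.4242) = 0.0511
  (s,b): 0.01·log₂(0.1443) = -0.0279
  (s,c): 0.28·log₂(1.1466) = 0.0553
Sum = 0.113 bits.

0.113 bits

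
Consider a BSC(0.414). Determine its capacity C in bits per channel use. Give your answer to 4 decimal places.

0.0214 bits

Binary symmetric channel: C = 1 − h₂(ε) where h₂ is the binary entropy function.
h₂(0.414) = −0.414·log₂0.414 − 0.586·log₂0.586 = 0.9786.
C = 1 − 0.9786 = 0.0214 bits per channel use.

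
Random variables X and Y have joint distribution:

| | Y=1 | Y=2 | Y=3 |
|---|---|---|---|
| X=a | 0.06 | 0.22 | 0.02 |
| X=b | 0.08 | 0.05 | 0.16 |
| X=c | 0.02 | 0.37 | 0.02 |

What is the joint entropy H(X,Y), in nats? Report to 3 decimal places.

H(X,Y) = −Σ p(x,y)·ln p(x,y) over all 9 cells.
  cell (a,1): −0.06·ln0.06 = 0.1688
  cell (a,2): −0.22·ln0.22 = 0.3331
  cell (a,3): −0.02·ln0.02 = 0.0782
  cell (b,1): −0.08·ln0.08 = 0.2021
  cell (b,2): −0.05·ln0.05 = 0.1498
  cell (b,3): −0.16·ln0.16 = 0.2932
  cell (c,1): −0.02·ln0.02 = 0.0782
  cell (c,2): −0.37·ln0.37 = 0.3679
  cell (c,3): −0.02·ln0.02 = 0.0782
Sum = 1.750 nats.

1.750 nats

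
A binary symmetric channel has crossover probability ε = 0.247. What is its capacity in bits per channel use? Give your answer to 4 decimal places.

Binary symmetric channel: C = 1 − h₂(ε) where h₂ is the binary entropy function.
h₂(0.247) = −0.247·log₂0.247 − 0.753·log₂0.753 = 0.8065.
C = 1 − 0.8065 = 0.1935 bits per channel use.

0.1935 bits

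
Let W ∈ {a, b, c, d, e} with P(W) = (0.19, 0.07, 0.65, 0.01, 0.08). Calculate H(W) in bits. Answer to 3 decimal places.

H(W) = −Σ p·log₂ p.
  −(0.19)·log₂(0.19) = 0.4552
  −(0.07)·log₂(0.07) = 0.2686
  −(0.65)·log₂(0.65) = 0.4040
  −(0.01)·log₂(0.01) = 0.0664
  −(0.08)·log₂(0.08) = 0.2915
Sum: 0.4552 + 0.2686 + 0.4040 + 0.0664 + 0.2915 = 1.486 bits.

1.486 bits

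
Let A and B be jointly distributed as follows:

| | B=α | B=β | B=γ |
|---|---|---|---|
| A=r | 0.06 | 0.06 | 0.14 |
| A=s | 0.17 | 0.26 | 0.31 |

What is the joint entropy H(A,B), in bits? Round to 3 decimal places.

2.348 bits

H(A,B) = −Σ p(x,y)·log₂ p(x,y) over all 6 cells.
  cell (r,α): −0.06·log₂0.06 = 0.2435
  cell (r,β): −0.06·log₂0.06 = 0.2435
  cell (r,γ): −0.14·log₂0.14 = 0.3971
  cell (s,α): −0.17·log₂0.17 = 0.4346
  cell (s,β): −0.26·log₂0.26 = 0.5053
  cell (s,γ): −0.31·log₂0.31 = 0.5238
Sum = 2.348 bits.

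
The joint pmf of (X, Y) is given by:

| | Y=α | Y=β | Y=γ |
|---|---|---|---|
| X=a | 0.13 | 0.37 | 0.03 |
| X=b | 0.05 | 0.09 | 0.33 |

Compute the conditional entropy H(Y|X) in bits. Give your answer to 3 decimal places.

Marginals: p(X) = (0.5300, 0.4700), p(Y) = (0.1800, 0.4600, 0.3600).
H(Y|X) = Σ p(X) · H(Y|X=·).
  X=a: p=0.5300, H(Y|X=a) = 1.0938
  X=b: p=0.4700, H(Y|X=b) = 1.1588
Weighted sum = 1.124 bits.

1.124 bits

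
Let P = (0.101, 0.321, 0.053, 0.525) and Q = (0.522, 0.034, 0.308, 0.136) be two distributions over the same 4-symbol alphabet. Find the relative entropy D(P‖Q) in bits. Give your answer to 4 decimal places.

D(P‖Q) = Σ p·log₂(p/q).
  0.101·log₂(0.101/0.522) = -0.23934
  0.321·log₂(0.321/0.034) = 1.03971
  0.053·log₂(0.053/0.308) = -0.13456
  0.525·log₂(0.525/0.136) = 1.02307
D(P‖Q) = 1.6889 bits.

1.6889 bits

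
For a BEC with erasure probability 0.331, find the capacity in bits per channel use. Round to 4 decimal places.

0.6690 bits

Binary erasure channel: capacity C = 1 − ε.
C = 1 − 0.331 = 0.6690 bits per channel use.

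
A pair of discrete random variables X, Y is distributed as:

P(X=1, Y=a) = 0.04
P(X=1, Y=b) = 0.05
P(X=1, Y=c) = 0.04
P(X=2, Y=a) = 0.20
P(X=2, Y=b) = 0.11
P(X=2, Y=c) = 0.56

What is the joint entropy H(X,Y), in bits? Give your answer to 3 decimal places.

1.871 bits

H(X,Y) = −Σ p(x,y)·log₂ p(x,y) over all 6 cells.
  cell (1,a): −0.04·log₂0.04 = 0.1858
  cell (1,b): −0.05·log₂0.05 = 0.2161
  cell (1,c): −0.04·log₂0.04 = 0.1858
  cell (2,a): −0.20·log₂0.20 = 0.4644
  cell (2,b): −0.11·log₂0.11 = 0.3503
  cell (2,c): −0.56·log₂0.56 = 0.4684
Sum = 1.871 bits.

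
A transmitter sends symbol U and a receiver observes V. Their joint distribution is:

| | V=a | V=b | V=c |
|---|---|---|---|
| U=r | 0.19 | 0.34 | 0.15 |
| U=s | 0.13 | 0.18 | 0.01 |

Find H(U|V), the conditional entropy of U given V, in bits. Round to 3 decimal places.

Chain rule: H(U|V) = H(U,V) − H(V).
Marginals: p(U) = (0.6800, 0.3200), p(V) = (0.3200, 0.5200, 0.1600).
H(U,V) = 2.2893 bits; H(V) = 1.4396 bits.
H(U|V) = 2.2893 − 1.4396 = 0.850 bits.

0.850 bits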